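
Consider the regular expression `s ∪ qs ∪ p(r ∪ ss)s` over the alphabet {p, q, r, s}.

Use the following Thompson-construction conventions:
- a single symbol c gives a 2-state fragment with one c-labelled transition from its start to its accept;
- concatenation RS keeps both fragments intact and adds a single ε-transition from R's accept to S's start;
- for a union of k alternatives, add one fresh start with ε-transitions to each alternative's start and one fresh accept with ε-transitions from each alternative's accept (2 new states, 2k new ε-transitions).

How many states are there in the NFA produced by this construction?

Building bottom-up:
Each of the 8 symbol leaves contributes a 2-state fragment.
  qs : 4 states
  ss : 4 states
  r ∪ ss : 8 states
  p(r ∪ ss)s : 12 states
  s ∪ qs ∪ p(r ∪ ss)s : 20 states

20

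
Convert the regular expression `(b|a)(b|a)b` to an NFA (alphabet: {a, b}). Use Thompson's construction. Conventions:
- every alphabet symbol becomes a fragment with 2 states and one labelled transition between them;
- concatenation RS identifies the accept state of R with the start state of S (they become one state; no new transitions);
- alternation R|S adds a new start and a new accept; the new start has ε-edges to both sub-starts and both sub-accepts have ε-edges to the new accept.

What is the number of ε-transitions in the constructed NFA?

Recursing over subexpressions:
Each of the 5 symbol leaves contributes 0 ε-transitions.
  b|a = 4 ε-transitions
  b|a = 4 ε-transitions
  (b|a)(b|a)b = 8 ε-transitions

8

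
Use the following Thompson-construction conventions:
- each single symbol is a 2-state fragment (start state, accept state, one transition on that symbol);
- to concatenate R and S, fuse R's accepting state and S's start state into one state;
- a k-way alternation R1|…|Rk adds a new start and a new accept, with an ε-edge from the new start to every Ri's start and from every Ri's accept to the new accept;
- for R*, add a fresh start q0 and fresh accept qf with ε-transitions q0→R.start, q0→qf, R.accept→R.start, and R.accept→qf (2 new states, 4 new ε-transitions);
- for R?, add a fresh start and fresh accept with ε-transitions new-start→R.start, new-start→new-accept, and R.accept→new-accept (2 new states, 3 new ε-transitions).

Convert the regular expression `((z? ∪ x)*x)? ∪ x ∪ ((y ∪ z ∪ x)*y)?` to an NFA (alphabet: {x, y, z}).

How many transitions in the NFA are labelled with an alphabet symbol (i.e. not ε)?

8

Recursing over subexpressions:
Each of the 8 symbol leaves contributes exactly 1 symbol transition.
  z? = 1 symbol transition
  z? ∪ x = 2 symbol transitions
  (z? ∪ x)* = 2 symbol transitions
  (z? ∪ x)*x = 3 symbol transitions
  ((z? ∪ x)*x)? = 3 symbol transitions
  y ∪ z ∪ x = 3 symbol transitions
  (y ∪ z ∪ x)* = 3 symbol transitions
  (y ∪ z ∪ x)*y = 4 symbol transitions
  ((y ∪ z ∪ x)*y)? = 4 symbol transitions
  ((z? ∪ x)*x)? ∪ x ∪ ((y ∪ z ∪ x)*y)? = 8 symbol transitions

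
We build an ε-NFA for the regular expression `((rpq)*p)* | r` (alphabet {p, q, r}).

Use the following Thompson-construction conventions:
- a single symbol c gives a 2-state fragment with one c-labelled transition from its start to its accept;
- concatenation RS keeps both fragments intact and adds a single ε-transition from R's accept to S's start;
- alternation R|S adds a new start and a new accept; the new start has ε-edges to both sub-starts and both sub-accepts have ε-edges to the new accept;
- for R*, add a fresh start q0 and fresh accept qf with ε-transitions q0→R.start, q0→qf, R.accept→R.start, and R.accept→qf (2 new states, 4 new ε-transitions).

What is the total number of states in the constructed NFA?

16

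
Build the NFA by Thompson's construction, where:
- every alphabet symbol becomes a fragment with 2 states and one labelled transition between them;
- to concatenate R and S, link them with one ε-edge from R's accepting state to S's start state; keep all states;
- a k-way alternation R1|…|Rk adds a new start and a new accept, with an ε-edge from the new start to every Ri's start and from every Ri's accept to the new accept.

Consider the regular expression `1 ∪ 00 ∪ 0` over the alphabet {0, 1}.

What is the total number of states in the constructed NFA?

Building bottom-up:
Each of the 4 symbol leaves contributes a 2-state fragment.
  00 → 4 states
  1 ∪ 00 ∪ 0 → 10 states

10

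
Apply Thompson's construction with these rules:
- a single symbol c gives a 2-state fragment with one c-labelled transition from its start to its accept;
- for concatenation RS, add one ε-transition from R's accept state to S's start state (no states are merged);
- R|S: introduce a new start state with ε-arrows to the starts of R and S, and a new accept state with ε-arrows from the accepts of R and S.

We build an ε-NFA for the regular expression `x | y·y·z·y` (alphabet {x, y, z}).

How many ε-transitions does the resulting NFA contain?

7

Per subexpression:
Each of the 5 symbol leaves contributes 0 ε-transitions.
  y·y·z·y → 3 ε-transitions
  x | y·y·z·y → 7 ε-transitions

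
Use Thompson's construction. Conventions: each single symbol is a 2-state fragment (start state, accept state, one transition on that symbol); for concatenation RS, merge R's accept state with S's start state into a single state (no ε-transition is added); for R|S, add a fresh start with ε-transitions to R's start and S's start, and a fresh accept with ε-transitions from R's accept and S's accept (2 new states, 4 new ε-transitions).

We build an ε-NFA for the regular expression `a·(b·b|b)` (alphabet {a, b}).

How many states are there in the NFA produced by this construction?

8

Building bottom-up:
Each of the 4 symbol leaves contributes a 2-state fragment.
  b·b : 3 states
  b·b|b : 7 states
  a·(b·b|b) : 8 states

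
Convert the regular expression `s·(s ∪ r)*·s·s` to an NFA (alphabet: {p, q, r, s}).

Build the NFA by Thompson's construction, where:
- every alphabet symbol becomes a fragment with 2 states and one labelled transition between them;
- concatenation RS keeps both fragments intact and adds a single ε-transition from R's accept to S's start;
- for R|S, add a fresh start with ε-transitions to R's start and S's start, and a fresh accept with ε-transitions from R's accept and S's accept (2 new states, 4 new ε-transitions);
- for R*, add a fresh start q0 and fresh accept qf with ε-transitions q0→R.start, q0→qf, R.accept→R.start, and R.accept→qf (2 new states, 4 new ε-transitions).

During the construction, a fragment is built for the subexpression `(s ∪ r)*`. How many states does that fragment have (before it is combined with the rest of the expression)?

8

Fragment for `(s ∪ r)*`:
Each of the 2 symbol leaves contributes a 2-state fragment.
  s ∪ r : 6 states
  (s ∪ r)* : 8 states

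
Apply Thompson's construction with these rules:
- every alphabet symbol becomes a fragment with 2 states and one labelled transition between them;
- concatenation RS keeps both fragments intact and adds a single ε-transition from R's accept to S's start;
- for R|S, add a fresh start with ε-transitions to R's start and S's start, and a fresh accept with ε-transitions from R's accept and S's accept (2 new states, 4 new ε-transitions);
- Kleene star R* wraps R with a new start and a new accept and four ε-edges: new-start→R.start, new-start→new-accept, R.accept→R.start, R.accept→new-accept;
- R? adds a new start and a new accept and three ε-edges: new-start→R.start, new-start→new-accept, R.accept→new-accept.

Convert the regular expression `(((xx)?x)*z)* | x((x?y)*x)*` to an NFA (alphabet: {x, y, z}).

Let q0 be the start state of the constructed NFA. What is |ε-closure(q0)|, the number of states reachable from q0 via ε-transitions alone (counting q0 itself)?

Work bottom-up. For each fragment F, track |ε-closure(F.start)| and whether F's accept lies in that closure (i.e. whether F accepts ε). A single-symbol fragment has closure size 1 and does not accept ε.
  xx → C equals the left operand's closure size = 1 (its accept is not ε-reachable, so the closure stops there)
  (xx)? → new start has ε-edges to the inner start and to the new accept, so C = 2 + 1 = 3
  (xx)?x → C = 3 + 1 = 4 (closure spills across the concat boundary because the left factor accepts ε)
  ((xx)?x)* → C = 1 (new start) + 4 (body) + 1 (new accept) = 6
  ((xx)?x)*z → C = 6 + 1 = 7 (closure spills across the concat boundary because the left factor accepts ε)
  (((xx)?x)*z)* → C = 1 (new start) + 7 (body) + 1 (new accept) = 9
  x? → C = 1 (new start) + 1 (body) + 1 (new accept, via ε) = 3
  x?y → C = 3 + 1 = 4 (closure spills across the concat boundary because the left factor accepts ε)
  (x?y)* → the star's fresh start ε-reaches both the body's start and the fresh accept: C = 2 + 4 = 6
  (x?y)*x → the left operand accepts ε, so the closure extends into the next operand (via the concat ε-link); C = 6 + 1 = 7
  ((x?y)*x)* → C = 1 (new start) + 7 (body) + 1 (new accept) = 9
  x((x?y)*x)* → C equals the left operand's closure size = 1 (its accept is not ε-reachable, so the closure stops there)
  (((xx)?x)*z)* | x((x?y)*x)* → C = 1 (new start) + (9 + 1) + 1 (new accept, since some branch ε-reaches its own accept) = 12

12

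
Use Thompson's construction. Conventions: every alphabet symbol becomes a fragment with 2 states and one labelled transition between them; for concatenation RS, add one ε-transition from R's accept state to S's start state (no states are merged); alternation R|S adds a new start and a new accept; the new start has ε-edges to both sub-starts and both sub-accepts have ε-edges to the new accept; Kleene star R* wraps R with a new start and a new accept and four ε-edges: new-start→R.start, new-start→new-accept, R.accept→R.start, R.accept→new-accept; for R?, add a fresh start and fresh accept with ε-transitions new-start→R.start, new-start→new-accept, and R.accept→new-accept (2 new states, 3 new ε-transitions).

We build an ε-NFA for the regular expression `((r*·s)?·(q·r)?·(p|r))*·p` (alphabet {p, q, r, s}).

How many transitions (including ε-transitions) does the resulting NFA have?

Bottom-up over the parse tree:
Each of the 7 symbol leaves contributes 1 transition (1 symbol, 0 ε).
  r* — 5 transitions (1 symbol, 4 ε)
  r*·s — 7 transitions (2 symbol, 5 ε)
  (r*·s)? — 10 transitions (2 symbol, 8 ε)
  q·r — 3 transitions (2 symbol, 1 ε)
  (q·r)? — 6 transitions (2 symbol, 4 ε)
  p|r — 6 transitions (2 symbol, 4 ε)
  (r*·s)?·(q·r)?·(p|r) — 24 transitions (6 symbol, 18 ε)
  ((r*·s)?·(q·r)?·(p|r))* — 28 transitions (6 symbol, 22 ε)
  ((r*·s)?·(q·r)?·(p|r))*·p — 30 transitions (7 symbol, 23 ε)

30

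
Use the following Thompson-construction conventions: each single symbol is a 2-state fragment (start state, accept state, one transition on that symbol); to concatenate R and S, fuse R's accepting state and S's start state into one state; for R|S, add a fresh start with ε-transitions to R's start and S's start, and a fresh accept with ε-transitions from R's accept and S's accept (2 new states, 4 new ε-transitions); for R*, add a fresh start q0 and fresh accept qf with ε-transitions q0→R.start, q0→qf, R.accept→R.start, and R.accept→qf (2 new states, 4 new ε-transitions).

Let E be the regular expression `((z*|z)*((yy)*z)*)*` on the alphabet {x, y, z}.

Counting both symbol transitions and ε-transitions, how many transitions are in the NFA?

29

Recursing over subexpressions:
Each of the 5 symbol leaves contributes 1 transition (1 symbol, 0 ε).
  z* : 5 transitions (1 symbol, 4 ε)
  z*|z : 10 transitions (2 symbol, 8 ε)
  (z*|z)* : 14 transitions (2 symbol, 12 ε)
  yy : 2 transitions (2 symbol, 0 ε)
  (yy)* : 6 transitions (2 symbol, 4 ε)
  (yy)*z : 7 transitions (3 symbol, 4 ε)
  ((yy)*z)* : 11 transitions (3 symbol, 8 ε)
  (z*|z)*((yy)*z)* : 25 transitions (5 symbol, 20 ε)
  ((z*|z)*((yy)*z)*)* : 29 transitions (5 symbol, 24 ε)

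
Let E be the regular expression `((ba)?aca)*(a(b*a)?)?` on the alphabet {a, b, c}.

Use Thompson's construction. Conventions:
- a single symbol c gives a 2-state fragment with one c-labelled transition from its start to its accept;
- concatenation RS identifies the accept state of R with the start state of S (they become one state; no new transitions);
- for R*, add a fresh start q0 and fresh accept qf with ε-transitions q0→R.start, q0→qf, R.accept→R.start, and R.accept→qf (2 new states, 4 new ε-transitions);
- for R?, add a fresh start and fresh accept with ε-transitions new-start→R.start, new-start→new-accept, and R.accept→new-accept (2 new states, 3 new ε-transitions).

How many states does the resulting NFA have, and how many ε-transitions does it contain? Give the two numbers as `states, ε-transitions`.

Building bottom-up:
Each of the 8 symbol leaves contributes 2 states and 0 ε-transitions.
  ba : 3 states, 0 ε-transitions
  (ba)? : 5 states, 3 ε-transitions
  (ba)?aca : 8 states, 3 ε-transitions
  ((ba)?aca)* : 10 states, 7 ε-transitions
  b* : 4 states, 4 ε-transitions
  b*a : 5 states, 4 ε-transitions
  (b*a)? : 7 states, 7 ε-transitions
  a(b*a)? : 8 states, 7 ε-transitions
  (a(b*a)?)? : 10 states, 10 ε-transitions
  ((ba)?aca)*(a(b*a)?)? : 19 states, 17 ε-transitions

19, 17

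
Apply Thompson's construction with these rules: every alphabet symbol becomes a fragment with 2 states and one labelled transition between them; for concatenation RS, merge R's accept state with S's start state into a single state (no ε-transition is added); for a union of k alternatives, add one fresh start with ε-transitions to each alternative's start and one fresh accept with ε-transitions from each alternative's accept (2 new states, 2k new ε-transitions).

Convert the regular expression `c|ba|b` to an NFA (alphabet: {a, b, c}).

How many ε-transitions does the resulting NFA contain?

Bottom-up over the parse tree:
Each of the 4 symbol leaves contributes 0 ε-transitions.
  ba — 0 ε-transitions
  c|ba|b — 6 ε-transitions

6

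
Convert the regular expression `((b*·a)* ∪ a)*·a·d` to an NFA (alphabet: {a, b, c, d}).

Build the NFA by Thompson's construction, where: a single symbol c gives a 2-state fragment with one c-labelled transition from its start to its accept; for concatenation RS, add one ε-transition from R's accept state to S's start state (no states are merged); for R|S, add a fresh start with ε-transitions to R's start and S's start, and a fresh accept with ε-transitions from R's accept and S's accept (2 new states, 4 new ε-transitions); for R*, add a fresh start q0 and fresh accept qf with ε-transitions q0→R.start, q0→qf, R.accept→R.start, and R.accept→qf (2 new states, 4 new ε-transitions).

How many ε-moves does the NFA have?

Bottom-up over the parse tree:
Each of the 5 symbol leaves contributes 0 ε-transitions.
  b* — 4 ε-transitions
  b*·a — 5 ε-transitions
  (b*·a)* — 9 ε-transitions
  (b*·a)* ∪ a — 13 ε-transitions
  ((b*·a)* ∪ a)* — 17 ε-transitions
  ((b*·a)* ∪ a)*·a·d — 19 ε-transitions

19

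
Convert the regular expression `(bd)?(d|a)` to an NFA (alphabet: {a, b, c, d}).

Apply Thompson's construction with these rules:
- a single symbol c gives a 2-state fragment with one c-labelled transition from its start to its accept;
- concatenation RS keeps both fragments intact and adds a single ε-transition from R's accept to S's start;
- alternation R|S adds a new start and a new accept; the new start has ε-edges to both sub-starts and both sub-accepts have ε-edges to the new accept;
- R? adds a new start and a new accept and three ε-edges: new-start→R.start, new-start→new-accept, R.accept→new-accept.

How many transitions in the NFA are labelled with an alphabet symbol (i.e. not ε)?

4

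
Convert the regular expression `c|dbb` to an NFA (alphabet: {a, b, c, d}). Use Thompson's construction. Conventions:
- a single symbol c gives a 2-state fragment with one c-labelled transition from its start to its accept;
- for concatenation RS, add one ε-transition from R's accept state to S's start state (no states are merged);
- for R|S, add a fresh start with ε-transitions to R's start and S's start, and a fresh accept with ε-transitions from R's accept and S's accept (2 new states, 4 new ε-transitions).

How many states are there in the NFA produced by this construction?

10

Per subexpression:
Each of the 4 symbol leaves contributes a 2-state fragment.
  dbb : 6 states
  c|dbb : 10 states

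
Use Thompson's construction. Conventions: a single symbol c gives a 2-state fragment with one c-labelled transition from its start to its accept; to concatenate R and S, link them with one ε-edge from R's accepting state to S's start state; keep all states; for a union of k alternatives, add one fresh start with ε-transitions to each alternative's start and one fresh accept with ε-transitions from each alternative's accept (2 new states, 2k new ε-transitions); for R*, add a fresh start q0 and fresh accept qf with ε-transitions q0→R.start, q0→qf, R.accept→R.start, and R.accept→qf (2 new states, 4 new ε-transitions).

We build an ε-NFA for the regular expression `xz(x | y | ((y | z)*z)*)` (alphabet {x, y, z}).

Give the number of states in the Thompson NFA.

22

By structural recursion:
Each of the 7 symbol leaves contributes a 2-state fragment.
  y | z = 6 states
  (y | z)* = 8 states
  (y | z)*z = 10 states
  ((y | z)*z)* = 12 states
  x | y | ((y | z)*z)* = 18 states
  xz(x | y | ((y | z)*z)*) = 22 states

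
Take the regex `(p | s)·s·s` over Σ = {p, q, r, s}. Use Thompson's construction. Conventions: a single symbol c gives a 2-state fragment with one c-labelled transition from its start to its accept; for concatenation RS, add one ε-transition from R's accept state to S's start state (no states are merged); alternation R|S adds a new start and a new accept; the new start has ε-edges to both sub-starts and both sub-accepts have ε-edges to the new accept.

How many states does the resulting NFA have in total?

Recursing over subexpressions:
Each of the 4 symbol leaves contributes a 2-state fragment.
  p | s = 6 states
  (p | s)·s·s = 10 states

10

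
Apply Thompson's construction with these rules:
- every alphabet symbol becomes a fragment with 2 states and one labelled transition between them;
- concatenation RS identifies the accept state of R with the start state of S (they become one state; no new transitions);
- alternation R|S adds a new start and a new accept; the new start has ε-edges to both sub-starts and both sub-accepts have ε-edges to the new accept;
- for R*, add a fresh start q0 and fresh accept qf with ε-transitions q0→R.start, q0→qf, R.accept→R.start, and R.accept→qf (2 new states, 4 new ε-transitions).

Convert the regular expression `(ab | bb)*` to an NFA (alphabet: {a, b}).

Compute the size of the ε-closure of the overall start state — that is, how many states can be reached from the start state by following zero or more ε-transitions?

Work bottom-up. For each fragment F, track |ε-closure(F.start)| and whether F's accept lies in that closure (i.e. whether F accepts ε). A single-symbol fragment has closure size 1 and does not accept ε.
  ab : C equals the left operand's closure size = 1 (its accept is not ε-reachable, so the closure stops there)
  bb : same as the first factor's closure: C = 1
  ab | bb : new start ε-reaches every alternative's start; none of them accept ε, so the new accept is not reached: C = 1 + 1 + 1 = 3
  (ab | bb)* : new start has ε-edges to the inner start and to the new accept, so C = 2 + 3 = 5

5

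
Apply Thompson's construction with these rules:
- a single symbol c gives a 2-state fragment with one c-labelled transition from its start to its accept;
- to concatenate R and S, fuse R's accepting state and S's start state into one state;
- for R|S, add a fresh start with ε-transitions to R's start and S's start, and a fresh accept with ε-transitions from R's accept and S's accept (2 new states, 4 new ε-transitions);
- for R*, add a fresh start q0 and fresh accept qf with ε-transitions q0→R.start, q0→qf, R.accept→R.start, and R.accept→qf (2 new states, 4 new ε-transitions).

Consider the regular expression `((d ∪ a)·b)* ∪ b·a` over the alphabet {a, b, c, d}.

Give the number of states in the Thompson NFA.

14

Bottom-up over the parse tree:
Each of the 5 symbol leaves contributes a 2-state fragment.
  d ∪ a = 6 states
  (d ∪ a)·b = 7 states
  ((d ∪ a)·b)* = 9 states
  b·a = 3 states
  ((d ∪ a)·b)* ∪ b·a = 14 states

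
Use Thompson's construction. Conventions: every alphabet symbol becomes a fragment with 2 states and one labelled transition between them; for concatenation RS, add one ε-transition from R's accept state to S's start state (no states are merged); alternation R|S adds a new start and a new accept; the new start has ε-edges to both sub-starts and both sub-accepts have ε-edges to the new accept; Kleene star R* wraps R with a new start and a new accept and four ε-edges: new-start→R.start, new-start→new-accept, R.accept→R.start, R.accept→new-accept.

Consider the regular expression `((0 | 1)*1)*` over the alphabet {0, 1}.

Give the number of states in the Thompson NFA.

Per subexpression:
Each of the 3 symbol leaves contributes a 2-state fragment.
  0 | 1 = 6 states
  (0 | 1)* = 8 states
  (0 | 1)*1 = 10 states
  ((0 | 1)*1)* = 12 states

12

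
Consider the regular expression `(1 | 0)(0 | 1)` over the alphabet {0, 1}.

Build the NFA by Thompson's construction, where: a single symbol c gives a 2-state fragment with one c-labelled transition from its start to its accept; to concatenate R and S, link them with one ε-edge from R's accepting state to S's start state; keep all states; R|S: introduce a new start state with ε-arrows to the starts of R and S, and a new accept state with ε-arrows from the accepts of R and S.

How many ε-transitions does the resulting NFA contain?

9

Recursing over subexpressions:
Each of the 4 symbol leaves contributes 0 ε-transitions.
  1 | 0 → 4 ε-transitions
  0 | 1 → 4 ε-transitions
  (1 | 0)(0 | 1) → 9 ε-transitions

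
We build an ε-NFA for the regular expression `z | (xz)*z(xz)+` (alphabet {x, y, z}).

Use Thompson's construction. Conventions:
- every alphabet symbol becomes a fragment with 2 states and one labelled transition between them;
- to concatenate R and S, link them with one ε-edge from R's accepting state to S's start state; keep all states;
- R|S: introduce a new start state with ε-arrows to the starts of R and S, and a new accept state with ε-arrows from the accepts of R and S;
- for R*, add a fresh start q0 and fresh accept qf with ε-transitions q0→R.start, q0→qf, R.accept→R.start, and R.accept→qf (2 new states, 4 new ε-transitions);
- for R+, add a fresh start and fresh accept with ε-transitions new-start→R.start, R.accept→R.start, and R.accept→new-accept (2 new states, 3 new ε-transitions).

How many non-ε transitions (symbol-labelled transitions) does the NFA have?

6

Bottom-up over the parse tree:
Each of the 6 symbol leaves contributes exactly 1 symbol transition.
  xz : 2 symbol transitions
  (xz)* : 2 symbol transitions
  xz : 2 symbol transitions
  (xz)+ : 2 symbol transitions
  (xz)*z(xz)+ : 5 symbol transitions
  z | (xz)*z(xz)+ : 6 symbol transitions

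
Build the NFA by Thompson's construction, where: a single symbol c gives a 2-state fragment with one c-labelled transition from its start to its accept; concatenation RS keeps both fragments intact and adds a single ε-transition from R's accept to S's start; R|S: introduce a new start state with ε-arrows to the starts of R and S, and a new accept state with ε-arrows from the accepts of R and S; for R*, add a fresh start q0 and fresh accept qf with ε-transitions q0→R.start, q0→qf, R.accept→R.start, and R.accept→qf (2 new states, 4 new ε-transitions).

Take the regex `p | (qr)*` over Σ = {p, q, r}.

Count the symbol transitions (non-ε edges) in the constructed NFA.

Bottom-up over the parse tree:
Each of the 3 symbol leaves contributes exactly 1 symbol transition.
  qr — 2 symbol transitions
  (qr)* — 2 symbol transitions
  p | (qr)* — 3 symbol transitions

3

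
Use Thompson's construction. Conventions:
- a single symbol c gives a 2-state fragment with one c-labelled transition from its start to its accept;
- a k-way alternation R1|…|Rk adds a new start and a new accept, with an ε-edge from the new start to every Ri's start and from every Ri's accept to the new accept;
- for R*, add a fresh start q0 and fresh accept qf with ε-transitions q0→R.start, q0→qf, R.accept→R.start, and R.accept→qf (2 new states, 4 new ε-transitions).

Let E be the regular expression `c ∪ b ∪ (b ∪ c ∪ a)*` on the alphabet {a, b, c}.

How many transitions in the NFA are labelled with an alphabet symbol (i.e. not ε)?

Per subexpression:
Each of the 5 symbol leaves contributes exactly 1 symbol transition.
  b ∪ c ∪ a — 3 symbol transitions
  (b ∪ c ∪ a)* — 3 symbol transitions
  c ∪ b ∪ (b ∪ c ∪ a)* — 5 symbol transitions

5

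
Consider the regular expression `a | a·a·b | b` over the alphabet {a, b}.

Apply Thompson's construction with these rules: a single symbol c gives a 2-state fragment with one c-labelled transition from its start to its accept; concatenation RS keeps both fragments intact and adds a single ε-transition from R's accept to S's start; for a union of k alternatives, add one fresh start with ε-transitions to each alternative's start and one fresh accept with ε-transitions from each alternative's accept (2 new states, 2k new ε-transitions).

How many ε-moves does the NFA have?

Building bottom-up:
Each of the 5 symbol leaves contributes 0 ε-transitions.
  a·a·b = 2 ε-transitions
  a | a·a·b | b = 8 ε-transitions

8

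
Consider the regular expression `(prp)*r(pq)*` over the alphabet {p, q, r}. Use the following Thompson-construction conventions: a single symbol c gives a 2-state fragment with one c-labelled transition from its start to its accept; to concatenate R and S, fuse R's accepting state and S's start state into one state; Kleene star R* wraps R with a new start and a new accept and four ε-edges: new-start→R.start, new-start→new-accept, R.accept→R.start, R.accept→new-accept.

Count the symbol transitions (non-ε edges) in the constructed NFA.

Bottom-up over the parse tree:
Each of the 6 symbol leaves contributes exactly 1 symbol transition.
  prp → 3 symbol transitions
  (prp)* → 3 symbol transitions
  pq → 2 symbol transitions
  (pq)* → 2 symbol transitions
  (prp)*r(pq)* → 6 symbol transitions

6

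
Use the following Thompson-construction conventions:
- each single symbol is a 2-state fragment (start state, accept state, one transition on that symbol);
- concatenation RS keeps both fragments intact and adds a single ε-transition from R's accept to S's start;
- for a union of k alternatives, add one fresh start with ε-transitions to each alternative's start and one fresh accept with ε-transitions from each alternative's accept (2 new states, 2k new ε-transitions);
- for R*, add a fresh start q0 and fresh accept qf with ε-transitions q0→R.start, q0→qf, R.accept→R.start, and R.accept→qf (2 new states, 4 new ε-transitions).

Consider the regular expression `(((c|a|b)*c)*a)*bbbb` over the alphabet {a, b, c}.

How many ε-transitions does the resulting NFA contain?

24

By structural recursion:
Each of the 9 symbol leaves contributes 0 ε-transitions.
  c|a|b : 6 ε-transitions
  (c|a|b)* : 10 ε-transitions
  (c|a|b)*c : 11 ε-transitions
  ((c|a|b)*c)* : 15 ε-transitions
  ((c|a|b)*c)*a : 16 ε-transitions
  (((c|a|b)*c)*a)* : 20 ε-transitions
  (((c|a|b)*c)*a)*bbbb : 24 ε-transitions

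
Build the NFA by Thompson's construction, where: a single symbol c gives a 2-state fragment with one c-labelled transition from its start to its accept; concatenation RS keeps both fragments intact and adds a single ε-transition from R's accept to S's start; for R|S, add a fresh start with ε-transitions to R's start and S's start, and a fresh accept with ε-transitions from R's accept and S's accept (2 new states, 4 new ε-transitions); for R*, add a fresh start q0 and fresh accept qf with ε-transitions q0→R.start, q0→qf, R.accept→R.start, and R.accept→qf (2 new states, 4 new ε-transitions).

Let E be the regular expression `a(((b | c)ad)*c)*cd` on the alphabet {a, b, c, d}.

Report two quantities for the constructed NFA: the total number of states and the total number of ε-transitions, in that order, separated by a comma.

Recursing over subexpressions:
Each of the 8 symbol leaves contributes 2 states and 0 ε-transitions.
  b | c = 6 states, 4 ε-transitions
  (b | c)ad = 10 states, 6 ε-transitions
  ((b | c)ad)* = 12 states, 10 ε-transitions
  ((b | c)ad)*c = 14 states, 11 ε-transitions
  (((b | c)ad)*c)* = 16 states, 15 ε-transitions
  a(((b | c)ad)*c)*cd = 22 states, 18 ε-transitions

22, 18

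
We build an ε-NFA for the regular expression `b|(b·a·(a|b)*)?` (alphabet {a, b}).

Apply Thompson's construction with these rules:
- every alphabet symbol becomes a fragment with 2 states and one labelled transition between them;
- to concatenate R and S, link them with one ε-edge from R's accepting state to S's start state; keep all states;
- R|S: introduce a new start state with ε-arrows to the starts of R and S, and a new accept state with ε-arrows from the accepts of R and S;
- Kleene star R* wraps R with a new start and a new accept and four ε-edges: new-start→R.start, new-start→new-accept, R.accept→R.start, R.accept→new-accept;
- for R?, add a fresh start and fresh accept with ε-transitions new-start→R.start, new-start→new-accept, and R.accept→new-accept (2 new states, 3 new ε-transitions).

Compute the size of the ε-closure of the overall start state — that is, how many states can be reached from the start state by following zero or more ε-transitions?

6

Compute the ε-closure size of each fragment's start state recursively; a symbol fragment's start has no outgoing ε-edge, so its closure is just itself (size 1).
  a|b : new start ε-reaches every alternative's start; none of them accept ε, so the new accept is not reached: |closure| = 1 + 1 + 1 = 3
  (a|b)* : new start has ε-edges to the inner start and to the new accept, so |closure| = 2 + 3 = 5
  b·a·(a|b)* : same as the first factor's closure: |closure| = 1
  (b·a·(a|b)*)? : new start has ε-edges to the inner start and to the new accept, so |closure| = 2 + 1 = 3
  b|(b·a·(a|b)*)? : |closure| = 1 (new start) + (1 + 3) + 1 (new accept, since some branch ε-reaches its own accept) = 6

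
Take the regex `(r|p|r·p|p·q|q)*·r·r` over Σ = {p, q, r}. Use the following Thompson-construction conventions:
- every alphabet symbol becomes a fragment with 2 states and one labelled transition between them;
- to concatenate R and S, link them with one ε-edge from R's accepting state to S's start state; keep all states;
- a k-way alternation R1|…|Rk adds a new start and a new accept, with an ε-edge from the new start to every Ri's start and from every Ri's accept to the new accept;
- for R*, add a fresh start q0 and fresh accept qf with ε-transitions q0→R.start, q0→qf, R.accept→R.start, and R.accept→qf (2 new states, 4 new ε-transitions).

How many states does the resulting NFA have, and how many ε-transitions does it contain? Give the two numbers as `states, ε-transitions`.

22, 18

Building bottom-up:
Each of the 9 symbol leaves contributes 2 states and 0 ε-transitions.
  r·p → 4 states, 1 ε-transition
  p·q → 4 states, 1 ε-transition
  r|p|r·p|p·q|q → 16 states, 12 ε-transitions
  (r|p|r·p|p·q|q)* → 18 states, 16 ε-transitions
  (r|p|r·p|p·q|q)*·r·r → 22 states, 18 ε-transitions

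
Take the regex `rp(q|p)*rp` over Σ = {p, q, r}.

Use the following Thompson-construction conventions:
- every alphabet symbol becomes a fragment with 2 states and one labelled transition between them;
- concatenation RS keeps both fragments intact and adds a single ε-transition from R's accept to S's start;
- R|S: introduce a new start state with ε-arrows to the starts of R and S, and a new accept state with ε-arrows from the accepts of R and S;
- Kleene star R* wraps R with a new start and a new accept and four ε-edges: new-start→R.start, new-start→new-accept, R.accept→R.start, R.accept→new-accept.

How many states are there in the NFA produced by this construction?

16

By structural recursion:
Each of the 6 symbol leaves contributes a 2-state fragment.
  q|p → 6 states
  (q|p)* → 8 states
  rp(q|p)*rp → 16 states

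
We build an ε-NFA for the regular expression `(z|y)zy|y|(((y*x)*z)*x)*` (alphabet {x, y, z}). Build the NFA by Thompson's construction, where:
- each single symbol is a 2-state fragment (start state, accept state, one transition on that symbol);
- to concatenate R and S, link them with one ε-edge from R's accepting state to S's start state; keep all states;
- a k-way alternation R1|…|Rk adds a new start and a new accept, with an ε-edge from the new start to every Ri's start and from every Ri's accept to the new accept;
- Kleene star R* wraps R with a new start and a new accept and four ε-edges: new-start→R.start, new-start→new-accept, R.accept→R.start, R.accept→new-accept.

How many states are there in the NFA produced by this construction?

By structural recursion:
Each of the 9 symbol leaves contributes a 2-state fragment.
  z|y = 6 states
  (z|y)zy = 10 states
  y* = 4 states
  y*x = 6 states
  (y*x)* = 8 states
  (y*x)*z = 10 states
  ((y*x)*z)* = 12 states
  ((y*x)*z)*x = 14 states
  (((y*x)*z)*x)* = 16 states
  (z|y)zy|y|(((y*x)*z)*x)* = 30 states

30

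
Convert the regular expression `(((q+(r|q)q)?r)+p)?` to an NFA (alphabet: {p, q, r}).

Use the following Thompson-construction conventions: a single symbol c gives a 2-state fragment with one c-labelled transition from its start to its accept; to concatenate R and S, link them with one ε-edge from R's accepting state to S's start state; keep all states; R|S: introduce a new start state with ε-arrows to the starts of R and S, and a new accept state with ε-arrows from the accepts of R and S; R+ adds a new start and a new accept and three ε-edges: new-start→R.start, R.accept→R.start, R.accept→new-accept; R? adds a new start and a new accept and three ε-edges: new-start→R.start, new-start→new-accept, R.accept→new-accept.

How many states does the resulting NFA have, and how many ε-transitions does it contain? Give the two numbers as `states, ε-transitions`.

Building bottom-up:
Each of the 6 symbol leaves contributes 2 states and 0 ε-transitions.
  q+ → 4 states, 3 ε-transitions
  r|q → 6 states, 4 ε-transitions
  q+(r|q)q → 12 states, 9 ε-transitions
  (q+(r|q)q)? → 14 states, 12 ε-transitions
  (q+(r|q)q)?r → 16 states, 13 ε-transitions
  ((q+(r|q)q)?r)+ → 18 states, 16 ε-transitions
  ((q+(r|q)q)?r)+p → 20 states, 17 ε-transitions
  (((q+(r|q)q)?r)+p)? → 22 states, 20 ε-transitions

22, 20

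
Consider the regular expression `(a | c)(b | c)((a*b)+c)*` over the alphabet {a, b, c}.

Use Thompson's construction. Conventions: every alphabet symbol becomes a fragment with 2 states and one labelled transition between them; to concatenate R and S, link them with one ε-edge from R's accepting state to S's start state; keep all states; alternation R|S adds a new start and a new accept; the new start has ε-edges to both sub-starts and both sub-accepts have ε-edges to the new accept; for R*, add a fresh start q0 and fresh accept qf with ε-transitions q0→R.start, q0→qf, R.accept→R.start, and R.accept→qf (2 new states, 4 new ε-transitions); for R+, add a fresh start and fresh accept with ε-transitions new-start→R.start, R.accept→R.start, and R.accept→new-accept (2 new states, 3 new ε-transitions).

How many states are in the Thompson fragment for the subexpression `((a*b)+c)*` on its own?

12

Fragment for `((a*b)+c)*`:
Each of the 3 symbol leaves contributes a 2-state fragment.
  a* : 4 states
  a*b : 6 states
  (a*b)+ : 8 states
  (a*b)+c : 10 states
  ((a*b)+c)* : 12 states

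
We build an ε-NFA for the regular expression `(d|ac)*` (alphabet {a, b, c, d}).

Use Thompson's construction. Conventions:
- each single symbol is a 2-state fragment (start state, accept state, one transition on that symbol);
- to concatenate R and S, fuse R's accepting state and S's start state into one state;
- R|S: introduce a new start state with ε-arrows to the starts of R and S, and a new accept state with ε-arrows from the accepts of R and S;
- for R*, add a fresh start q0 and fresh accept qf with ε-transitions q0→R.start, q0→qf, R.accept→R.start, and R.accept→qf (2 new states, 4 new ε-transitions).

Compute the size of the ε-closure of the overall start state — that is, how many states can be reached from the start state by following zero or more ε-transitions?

5

Compute the ε-closure size of each fragment's start state recursively; a symbol fragment's start has no outgoing ε-edge, so its closure is just itself (size 1).
  ac — same as the first factor's closure: |closure| = 1
  d|ac — |closure| = 1 + 1 + 1 = 3 (the new accept is not ε-reachable since no branch accepts ε)
  (d|ac)* — |closure| = 1 (new start) + 3 (body) + 1 (new accept) = 5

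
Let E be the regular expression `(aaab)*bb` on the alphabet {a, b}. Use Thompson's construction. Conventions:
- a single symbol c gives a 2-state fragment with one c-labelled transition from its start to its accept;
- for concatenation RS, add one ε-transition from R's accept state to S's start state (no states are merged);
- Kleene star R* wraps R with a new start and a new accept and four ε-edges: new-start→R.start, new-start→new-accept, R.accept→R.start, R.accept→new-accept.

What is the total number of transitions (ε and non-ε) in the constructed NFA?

By structural recursion:
Each of the 6 symbol leaves contributes 1 transition (1 symbol, 0 ε).
  aaab : 7 transitions (4 symbol, 3 ε)
  (aaab)* : 11 transitions (4 symbol, 7 ε)
  (aaab)*bb : 15 transitions (6 symbol, 9 ε)

15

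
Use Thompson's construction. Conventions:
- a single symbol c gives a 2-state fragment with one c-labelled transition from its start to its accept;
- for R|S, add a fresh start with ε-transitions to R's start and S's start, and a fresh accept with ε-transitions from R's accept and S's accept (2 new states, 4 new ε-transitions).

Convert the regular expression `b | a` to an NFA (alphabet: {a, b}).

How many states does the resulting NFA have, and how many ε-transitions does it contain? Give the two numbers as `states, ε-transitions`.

6, 4

Bottom-up over the parse tree:
Each of the 2 symbol leaves contributes 2 states and 0 ε-transitions.
  b | a : 6 states, 4 ε-transitions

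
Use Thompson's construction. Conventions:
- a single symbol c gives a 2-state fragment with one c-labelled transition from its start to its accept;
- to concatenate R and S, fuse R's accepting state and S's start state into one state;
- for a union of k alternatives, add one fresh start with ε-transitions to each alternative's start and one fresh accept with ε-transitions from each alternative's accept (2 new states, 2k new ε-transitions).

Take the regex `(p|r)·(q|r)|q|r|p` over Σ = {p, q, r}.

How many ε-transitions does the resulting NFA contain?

16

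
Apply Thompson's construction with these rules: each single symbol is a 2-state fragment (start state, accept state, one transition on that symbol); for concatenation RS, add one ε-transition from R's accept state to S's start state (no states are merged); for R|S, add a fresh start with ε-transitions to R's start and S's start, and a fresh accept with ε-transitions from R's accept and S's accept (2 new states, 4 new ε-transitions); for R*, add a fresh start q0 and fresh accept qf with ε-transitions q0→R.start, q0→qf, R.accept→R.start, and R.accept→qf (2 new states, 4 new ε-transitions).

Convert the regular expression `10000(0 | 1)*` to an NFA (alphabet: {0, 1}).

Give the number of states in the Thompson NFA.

18

Building bottom-up:
Each of the 7 symbol leaves contributes a 2-state fragment.
  0 | 1 — 6 states
  (0 | 1)* — 8 states
  10000(0 | 1)* — 18 states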